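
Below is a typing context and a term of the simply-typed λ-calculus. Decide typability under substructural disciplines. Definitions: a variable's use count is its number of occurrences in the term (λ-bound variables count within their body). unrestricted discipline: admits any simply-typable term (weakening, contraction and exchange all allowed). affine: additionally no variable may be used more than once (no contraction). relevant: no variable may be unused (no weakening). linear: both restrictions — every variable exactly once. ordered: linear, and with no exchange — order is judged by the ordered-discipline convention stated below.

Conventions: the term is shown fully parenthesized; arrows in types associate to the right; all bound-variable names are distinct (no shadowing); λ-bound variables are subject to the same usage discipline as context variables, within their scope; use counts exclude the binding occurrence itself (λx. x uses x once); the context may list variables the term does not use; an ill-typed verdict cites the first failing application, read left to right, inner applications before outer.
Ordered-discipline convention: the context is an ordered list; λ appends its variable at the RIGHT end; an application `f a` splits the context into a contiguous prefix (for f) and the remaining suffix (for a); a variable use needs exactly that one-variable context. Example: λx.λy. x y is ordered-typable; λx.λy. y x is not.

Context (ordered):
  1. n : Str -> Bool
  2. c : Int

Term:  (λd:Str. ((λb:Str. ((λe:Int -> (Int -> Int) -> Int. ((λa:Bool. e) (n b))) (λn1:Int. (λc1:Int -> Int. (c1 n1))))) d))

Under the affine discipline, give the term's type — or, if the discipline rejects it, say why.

term : Str -> Int -> (Int -> Int) -> Int
variable uses: n ×1; c ×0; d (bound) ×1; b (bound) ×1; e (bound) ×1; a (bound) ×0; n1 (bound) ×1; c1 (bound) ×1
uses in reading order: e, n, b, c1, n1, d
typing: well-typed — term : Str -> Int -> (Int -> Int) -> Int
per-discipline verdicts: ordered ✗, linear ✗, affine ✓, relevant ✗, unrestricted ✓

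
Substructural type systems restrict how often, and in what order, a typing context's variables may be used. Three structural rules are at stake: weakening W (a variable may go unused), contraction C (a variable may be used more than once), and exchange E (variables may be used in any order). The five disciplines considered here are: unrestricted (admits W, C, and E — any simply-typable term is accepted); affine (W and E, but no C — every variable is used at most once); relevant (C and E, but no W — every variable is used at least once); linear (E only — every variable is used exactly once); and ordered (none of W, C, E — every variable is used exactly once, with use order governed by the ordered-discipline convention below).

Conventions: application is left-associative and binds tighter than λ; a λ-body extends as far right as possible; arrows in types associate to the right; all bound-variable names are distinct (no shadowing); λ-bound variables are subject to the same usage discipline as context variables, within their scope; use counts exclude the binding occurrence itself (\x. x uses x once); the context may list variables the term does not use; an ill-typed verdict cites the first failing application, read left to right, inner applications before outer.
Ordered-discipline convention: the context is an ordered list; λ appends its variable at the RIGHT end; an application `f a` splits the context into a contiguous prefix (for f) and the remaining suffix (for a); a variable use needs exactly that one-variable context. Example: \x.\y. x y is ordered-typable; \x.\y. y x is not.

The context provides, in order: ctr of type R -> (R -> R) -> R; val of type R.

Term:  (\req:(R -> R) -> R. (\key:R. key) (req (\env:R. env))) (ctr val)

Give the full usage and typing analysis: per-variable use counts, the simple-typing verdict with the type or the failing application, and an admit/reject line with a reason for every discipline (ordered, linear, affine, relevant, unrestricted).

counts: ctr: 1, val: 1, req [bound]: 1, key [bound]: 1, env [bound]: 1
use order (left to right): key, req, env, ctr, val
typing: well-typed at R
ordered: ✓, one use each (ctr, val, req, key, env); ordered split holds
linear: ✓, ctr, val, req, key, env: one use apiece
affine: ✓, at most one use each (ctr, val, req, key, env)
relevant: ✓, ctr, val, req, key, env: all used, weakening unneeded
unrestricted: ✓, type-checks (R) and nothing is barred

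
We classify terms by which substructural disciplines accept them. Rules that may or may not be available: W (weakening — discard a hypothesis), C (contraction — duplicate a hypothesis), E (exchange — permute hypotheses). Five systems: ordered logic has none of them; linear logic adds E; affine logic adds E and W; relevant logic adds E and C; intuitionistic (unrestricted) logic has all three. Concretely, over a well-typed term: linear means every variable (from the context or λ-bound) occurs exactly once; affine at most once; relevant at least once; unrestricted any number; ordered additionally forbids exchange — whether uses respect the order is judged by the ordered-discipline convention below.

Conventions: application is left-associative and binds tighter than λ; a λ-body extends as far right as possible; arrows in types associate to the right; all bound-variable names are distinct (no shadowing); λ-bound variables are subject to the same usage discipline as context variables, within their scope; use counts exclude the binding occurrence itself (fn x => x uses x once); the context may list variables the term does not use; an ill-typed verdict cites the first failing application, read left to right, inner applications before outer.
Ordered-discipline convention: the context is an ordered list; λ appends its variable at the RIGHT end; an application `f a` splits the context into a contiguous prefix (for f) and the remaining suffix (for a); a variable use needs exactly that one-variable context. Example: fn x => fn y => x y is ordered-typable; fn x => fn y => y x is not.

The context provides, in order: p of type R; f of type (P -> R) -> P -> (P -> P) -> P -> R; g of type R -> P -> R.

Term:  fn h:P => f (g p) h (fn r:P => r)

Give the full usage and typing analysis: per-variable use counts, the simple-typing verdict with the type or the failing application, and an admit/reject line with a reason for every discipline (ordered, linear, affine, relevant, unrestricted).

usage: p=1, f=1, g=1, h [bound]=1, r [bound]=1
order of uses: f, g, p, h, r
typing: the term checks, with type P -> P -> R
ordered: ✗, needs exchange: uses follow f, g, p, h, r
linear: ✓, exactly-once usage across p, f, g, h, r
affine: ✓, no duplicate uses among p, f, g, h, r
relevant: ✓, at least one use each (p, f, g, h, r)
unrestricted: ✓, type-checks (P -> P -> R) and nothing is barred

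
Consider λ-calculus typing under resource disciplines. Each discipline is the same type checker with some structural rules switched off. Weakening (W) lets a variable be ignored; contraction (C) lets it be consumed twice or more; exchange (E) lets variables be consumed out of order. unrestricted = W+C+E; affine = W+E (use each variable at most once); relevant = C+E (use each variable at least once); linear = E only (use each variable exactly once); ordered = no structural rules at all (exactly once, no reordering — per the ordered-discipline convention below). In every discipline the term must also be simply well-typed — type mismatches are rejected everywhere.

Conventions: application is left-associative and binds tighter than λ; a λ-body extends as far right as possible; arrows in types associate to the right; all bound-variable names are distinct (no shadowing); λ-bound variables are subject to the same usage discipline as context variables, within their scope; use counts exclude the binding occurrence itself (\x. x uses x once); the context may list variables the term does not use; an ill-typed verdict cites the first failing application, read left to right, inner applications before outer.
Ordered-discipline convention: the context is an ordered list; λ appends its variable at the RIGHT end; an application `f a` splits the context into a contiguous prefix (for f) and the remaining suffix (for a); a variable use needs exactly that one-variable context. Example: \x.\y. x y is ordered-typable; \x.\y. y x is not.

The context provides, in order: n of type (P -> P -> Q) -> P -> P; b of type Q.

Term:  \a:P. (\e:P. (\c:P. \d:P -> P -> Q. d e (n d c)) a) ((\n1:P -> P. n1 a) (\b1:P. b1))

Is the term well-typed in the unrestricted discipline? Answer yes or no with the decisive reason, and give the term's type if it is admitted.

yes — well-typed at P -> (P -> P -> Q) -> Q; no restrictions here; term : P -> (P -> P -> Q) -> Q
counts: n: 1, b: 0, a [bound]: 2, e [bound]: 1, c [bound]: 1, d [bound]: 2, n1 [bound]: 1, b1 [bound]: 1
uses in reading order: d, e, n, d, c, a, n1, a, b1
typing: ✓ — P -> (P -> P -> Q) -> Q
all disciplines: ordered ✗ · linear ✗ · affine ✗ · relevant ✗ · unrestricted ✓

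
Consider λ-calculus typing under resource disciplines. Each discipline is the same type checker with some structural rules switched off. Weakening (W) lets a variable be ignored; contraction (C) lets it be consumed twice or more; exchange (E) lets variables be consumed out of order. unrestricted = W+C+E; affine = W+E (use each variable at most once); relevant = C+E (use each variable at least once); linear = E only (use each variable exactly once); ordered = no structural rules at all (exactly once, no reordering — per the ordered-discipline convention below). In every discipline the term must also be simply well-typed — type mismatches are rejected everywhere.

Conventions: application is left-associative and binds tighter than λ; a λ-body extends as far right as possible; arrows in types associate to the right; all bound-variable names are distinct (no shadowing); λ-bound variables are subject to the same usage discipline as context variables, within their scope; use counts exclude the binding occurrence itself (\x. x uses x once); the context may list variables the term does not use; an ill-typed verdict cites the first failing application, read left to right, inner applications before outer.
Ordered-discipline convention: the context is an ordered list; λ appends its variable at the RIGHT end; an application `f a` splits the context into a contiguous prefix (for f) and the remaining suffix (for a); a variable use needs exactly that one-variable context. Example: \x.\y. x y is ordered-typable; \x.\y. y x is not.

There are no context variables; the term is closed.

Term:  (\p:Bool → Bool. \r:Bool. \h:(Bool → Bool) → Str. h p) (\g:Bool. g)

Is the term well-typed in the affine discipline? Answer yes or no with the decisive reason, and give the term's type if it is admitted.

yes — none of p, r, h, g used more than once; term : Bool → ((Bool → Bool) → Str) → Str
counts: p (bound) ×1; r (bound) ×0; h (bound) ×1; g (bound) ×1
left-to-right use order: h, p, g
typing: the term checks, with type Bool → ((Bool → Bool) → Str) → Str
across the five disciplines: ordered ✗ · linear ✗ · affine ✓ · relevant ✗ · unrestricted ✓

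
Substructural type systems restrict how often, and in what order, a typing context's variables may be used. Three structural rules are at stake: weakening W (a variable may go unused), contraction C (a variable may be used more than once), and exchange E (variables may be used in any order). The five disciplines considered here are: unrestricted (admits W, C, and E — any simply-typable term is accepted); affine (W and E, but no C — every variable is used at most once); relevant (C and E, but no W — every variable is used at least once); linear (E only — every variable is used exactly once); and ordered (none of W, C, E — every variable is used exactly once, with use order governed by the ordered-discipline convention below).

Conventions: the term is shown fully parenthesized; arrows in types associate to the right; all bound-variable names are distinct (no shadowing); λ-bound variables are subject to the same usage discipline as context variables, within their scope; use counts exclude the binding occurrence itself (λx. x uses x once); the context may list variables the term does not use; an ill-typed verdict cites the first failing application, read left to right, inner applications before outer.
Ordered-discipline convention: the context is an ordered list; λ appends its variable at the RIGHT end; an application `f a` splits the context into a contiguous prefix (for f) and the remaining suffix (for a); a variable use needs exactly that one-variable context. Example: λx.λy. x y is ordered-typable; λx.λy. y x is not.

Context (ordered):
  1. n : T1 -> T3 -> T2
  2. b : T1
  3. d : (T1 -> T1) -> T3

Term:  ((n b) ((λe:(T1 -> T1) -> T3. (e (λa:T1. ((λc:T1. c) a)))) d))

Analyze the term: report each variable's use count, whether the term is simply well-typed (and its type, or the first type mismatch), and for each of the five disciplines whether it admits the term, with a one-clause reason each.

usage: n=1, b=1, d=1, e (λ-bound)=1, a (λ-bound)=1, c (λ-bound)=1
left-to-right use order: n, b, e, c, a, d
typing: well-typed at T2
ordered: ✓, single-use (n, b, d, e, a, c), ordered derivation ok
linear: ✓, n, b, d, e, a, c: one use apiece
affine: ✓, no duplicate uses among n, b, d, e, a, c
relevant: ✓, n, b, d, e, a, c: all used, weakening unneeded
unrestricted: ✓, well-typed at T2; no restrictions here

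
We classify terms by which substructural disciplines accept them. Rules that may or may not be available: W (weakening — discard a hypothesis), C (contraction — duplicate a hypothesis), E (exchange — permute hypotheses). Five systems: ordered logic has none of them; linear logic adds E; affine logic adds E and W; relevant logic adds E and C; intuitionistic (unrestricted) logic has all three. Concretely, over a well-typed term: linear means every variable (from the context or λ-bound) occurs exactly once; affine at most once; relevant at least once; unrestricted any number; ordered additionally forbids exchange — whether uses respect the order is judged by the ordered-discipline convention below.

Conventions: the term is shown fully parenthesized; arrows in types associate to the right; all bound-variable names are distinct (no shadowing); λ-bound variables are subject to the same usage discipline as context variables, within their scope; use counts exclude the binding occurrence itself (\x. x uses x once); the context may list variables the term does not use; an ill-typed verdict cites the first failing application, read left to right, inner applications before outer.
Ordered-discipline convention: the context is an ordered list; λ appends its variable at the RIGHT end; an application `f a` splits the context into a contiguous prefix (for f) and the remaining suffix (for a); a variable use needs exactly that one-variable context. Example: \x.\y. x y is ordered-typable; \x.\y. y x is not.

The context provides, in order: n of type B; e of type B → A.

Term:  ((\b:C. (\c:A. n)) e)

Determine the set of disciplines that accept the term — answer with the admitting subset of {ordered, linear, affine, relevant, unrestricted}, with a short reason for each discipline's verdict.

admitted by: none
counts: n ×1, e ×1, b (λ-bound) ×0, c (λ-bound) ×0
left-to-right use order: n, e
typing: ill-typed: argument of type B → A where C is required
ordered: ✗ — the type mismatch rejects it
linear: ✗ — not simply typable
affine: ✗ — fails simple typing
relevant: ✗ — a type mismatch blocks all five
unrestricted: ✗ — the type mismatch rejects it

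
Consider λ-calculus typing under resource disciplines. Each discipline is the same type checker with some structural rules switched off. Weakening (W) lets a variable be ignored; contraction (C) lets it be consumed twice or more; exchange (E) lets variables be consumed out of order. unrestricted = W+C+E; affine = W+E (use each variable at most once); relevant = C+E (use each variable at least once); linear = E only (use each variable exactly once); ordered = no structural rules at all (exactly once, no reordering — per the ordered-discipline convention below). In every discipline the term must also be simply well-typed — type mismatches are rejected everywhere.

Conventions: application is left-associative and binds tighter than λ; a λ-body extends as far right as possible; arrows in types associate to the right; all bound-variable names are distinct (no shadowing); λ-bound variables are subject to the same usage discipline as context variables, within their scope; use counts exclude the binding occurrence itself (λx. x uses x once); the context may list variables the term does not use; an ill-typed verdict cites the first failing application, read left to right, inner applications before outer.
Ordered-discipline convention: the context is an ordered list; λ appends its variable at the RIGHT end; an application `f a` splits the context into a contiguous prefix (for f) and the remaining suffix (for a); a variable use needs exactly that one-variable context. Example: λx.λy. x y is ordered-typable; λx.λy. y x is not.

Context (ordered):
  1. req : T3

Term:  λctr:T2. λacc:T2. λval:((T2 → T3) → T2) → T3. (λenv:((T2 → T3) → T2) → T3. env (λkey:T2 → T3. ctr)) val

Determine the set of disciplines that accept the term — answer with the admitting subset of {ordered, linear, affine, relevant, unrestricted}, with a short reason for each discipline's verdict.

admitting disciplines: affine, unrestricted
usage: req: 0×; ctr [bound]: 1×; acc [bound]: 0×; val [bound]: 1×; env [bound]: 1×; key [bound]: 0×
uses in reading order: env, ctr, val
typing: well-typed at T2 → T2 → (((T2 → T3) → T2) → T3) → T3
ordered ✗ (req, acc, key left unused)
linear ✗ (req, acc, key left unused)
affine ✓ (req, ctr, acc, val, env, key: no repeats, contraction unneeded)
relevant ✗ (req, acc, key left unused)
unrestricted ✓ (well-typed at T2 → T2 → (((T2 → T3) → T2) → T3) → T3; no restrictions here)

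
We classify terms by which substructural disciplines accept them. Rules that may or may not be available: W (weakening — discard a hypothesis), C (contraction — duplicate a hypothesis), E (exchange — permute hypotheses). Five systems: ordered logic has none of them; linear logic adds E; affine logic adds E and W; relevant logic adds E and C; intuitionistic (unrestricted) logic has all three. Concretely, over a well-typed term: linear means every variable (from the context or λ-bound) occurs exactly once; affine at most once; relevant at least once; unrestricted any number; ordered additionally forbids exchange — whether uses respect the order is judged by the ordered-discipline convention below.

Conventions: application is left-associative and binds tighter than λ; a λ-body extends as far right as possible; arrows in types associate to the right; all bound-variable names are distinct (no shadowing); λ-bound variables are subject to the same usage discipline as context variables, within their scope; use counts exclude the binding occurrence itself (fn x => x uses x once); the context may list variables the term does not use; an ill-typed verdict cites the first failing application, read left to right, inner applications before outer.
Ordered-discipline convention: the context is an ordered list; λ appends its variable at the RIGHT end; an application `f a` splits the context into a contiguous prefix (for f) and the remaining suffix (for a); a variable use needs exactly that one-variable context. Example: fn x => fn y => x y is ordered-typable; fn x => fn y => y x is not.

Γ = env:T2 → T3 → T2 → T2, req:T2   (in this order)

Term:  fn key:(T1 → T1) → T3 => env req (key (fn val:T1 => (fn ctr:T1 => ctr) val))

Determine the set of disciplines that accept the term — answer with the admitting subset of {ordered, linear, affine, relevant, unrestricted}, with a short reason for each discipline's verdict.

admitting disciplines: ordered, linear, affine, relevant, unrestricted
usage: env=1; req=1; key (λ-bound)=1; val (λ-bound)=1; ctr (λ-bound)=1
left-to-right use order: env, req, key, ctr, val
typing: the term checks, with type ((T1 → T1) → T3) → T2 → T2
ordered: ✓, env, req, key, val, ctr once each; derivable with no W/C/E
linear: ✓, env, req, key, val, ctr: one use apiece
affine: ✓, none of env, req, key, val, ctr used more than once
relevant: ✓, env, req, key, val, ctr: all used, weakening unneeded
unrestricted: ✓, type-checks (((T1 → T1) → T3) → T2 → T2) and nothing is barred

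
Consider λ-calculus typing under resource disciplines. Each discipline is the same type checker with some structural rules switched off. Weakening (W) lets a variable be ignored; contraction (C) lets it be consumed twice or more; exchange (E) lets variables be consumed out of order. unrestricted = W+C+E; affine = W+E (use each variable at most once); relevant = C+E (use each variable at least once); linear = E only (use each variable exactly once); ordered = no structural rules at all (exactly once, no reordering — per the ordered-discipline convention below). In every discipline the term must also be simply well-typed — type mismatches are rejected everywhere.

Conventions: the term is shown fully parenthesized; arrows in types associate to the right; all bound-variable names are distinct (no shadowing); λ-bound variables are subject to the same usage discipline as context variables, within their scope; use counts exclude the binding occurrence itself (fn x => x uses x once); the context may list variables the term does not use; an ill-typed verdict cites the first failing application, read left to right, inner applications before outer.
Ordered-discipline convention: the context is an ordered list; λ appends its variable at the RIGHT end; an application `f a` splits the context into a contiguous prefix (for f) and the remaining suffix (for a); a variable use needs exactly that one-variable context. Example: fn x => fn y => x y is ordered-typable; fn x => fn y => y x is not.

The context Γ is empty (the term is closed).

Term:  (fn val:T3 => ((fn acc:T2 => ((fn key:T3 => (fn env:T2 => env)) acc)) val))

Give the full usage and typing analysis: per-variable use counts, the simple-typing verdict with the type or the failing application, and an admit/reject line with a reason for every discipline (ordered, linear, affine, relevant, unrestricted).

counts: val [bound]: 1×; acc [bound]: 1×; key [bound]: 0×; env [bound]: 1×
uses in reading order: env, acc, val
typing: ill-typed: an argument T2 mismatches the expected T3
ordered: ✗ — not simply typable
linear: ✗ — fails simple typing
affine: ✗ — a type mismatch blocks all five
relevant: ✗ — the type mismatch rejects it
unrestricted: ✗ — not simply typable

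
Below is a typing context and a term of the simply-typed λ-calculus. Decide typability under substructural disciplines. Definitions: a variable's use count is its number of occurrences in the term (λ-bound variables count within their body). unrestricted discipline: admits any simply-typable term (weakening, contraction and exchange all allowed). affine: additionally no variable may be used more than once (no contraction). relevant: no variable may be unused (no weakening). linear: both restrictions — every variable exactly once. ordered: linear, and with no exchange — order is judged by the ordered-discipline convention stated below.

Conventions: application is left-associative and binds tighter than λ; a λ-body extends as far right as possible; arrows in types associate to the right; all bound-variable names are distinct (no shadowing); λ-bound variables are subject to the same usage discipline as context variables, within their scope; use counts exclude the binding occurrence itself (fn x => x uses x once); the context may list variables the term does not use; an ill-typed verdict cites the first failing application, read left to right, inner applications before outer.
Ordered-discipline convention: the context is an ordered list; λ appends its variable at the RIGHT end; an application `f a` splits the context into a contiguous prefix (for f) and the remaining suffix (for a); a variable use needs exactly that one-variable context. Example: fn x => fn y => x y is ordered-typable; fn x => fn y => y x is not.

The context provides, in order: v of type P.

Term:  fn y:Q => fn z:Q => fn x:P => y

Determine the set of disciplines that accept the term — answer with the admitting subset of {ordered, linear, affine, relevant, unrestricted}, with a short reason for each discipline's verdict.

admitted by: affine, unrestricted
use counts: v: 0, y (bound): 1, z (bound): 0, x (bound): 0
left-to-right use order: y
typing: well-typed at Q -> Q -> P -> Q
ordered: ✗, needs weakening: v, z, x unused
linear: ✗, needs weakening: v, z, x unused
affine: ✓, no duplicate uses among v, y, z, x
relevant: ✗, needs weakening: v, z, x unused
unrestricted: ✓, simply typable at Q -> Q -> P -> Q; W, C, E all held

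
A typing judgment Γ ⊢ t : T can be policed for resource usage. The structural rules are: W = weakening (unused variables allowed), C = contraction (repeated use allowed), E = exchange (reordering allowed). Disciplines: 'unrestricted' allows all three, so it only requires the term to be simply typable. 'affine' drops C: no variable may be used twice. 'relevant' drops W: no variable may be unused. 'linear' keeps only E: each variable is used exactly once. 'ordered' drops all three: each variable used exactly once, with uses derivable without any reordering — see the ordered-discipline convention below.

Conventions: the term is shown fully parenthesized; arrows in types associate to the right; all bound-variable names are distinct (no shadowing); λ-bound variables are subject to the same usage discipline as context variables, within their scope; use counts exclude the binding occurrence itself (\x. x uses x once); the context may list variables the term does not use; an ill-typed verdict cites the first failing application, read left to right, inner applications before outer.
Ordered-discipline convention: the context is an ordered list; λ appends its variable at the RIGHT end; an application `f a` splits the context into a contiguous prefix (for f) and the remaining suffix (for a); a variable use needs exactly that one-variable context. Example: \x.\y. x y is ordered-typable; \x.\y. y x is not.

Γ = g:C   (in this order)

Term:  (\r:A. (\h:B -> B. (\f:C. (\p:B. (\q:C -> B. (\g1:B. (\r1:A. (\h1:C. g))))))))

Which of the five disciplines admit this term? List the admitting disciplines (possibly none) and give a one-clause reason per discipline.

admitted by: affine, unrestricted
usage: g=1, r (λ-bound)=0, h (λ-bound)=0, f (λ-bound)=0, p (λ-bound)=0, q (λ-bound)=0, g1 (λ-bound)=0, r1 (λ-bound)=0, h1 (λ-bound)=0
left-to-right use order: g
typing: well-typed — term : A -> (B -> B) -> C -> B -> (C -> B) -> B -> A -> C -> C
ordered: ✗, r, h, f, p, q, g1, r1, h1 left unused
linear: ✗, r, h, f, p, q, g1, r1, h1 left unused
affine: ✓, no duplicate uses among g, r, h, f, p, q, g1, r1, h1
relevant: ✗, r, h, f, p, q, g1, r1, h1 left unused
unrestricted: ✓, typability at A -> (B -> B) -> C -> B -> (C -> B) -> B -> A -> C -> C is all that's needed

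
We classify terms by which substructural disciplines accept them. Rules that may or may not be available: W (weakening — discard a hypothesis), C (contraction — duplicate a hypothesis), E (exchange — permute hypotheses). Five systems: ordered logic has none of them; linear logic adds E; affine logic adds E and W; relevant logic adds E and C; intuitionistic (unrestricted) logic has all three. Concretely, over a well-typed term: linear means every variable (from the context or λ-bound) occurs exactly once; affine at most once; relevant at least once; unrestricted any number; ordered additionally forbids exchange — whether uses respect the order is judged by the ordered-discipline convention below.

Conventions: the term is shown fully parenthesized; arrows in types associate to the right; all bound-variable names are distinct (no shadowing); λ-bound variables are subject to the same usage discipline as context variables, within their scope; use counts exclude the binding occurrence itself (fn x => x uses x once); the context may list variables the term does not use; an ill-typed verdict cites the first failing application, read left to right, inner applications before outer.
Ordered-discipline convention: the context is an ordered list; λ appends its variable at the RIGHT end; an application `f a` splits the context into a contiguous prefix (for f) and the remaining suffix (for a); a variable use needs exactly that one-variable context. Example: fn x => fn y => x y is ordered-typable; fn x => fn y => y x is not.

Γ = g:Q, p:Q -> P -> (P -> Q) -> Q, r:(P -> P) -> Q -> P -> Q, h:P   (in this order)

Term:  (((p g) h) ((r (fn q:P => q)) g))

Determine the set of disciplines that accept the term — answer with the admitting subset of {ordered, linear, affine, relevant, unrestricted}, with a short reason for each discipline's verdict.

accepted by: relevant, unrestricted
use counts: g ×2; p ×1; r ×1; h ×1; q (bound) ×1
left-to-right use order: p, g, h, r, q, g
typing: well-typed — term : Q
ordered ✗ (uses contraction: g ×2)
linear ✗ (uses contraction: g ×2)
affine ✗ (uses contraction: g ×2)
relevant ✓ (none of g, p, r, h, q goes unused)
unrestricted ✓ (well-typed at Q; no restrictions here)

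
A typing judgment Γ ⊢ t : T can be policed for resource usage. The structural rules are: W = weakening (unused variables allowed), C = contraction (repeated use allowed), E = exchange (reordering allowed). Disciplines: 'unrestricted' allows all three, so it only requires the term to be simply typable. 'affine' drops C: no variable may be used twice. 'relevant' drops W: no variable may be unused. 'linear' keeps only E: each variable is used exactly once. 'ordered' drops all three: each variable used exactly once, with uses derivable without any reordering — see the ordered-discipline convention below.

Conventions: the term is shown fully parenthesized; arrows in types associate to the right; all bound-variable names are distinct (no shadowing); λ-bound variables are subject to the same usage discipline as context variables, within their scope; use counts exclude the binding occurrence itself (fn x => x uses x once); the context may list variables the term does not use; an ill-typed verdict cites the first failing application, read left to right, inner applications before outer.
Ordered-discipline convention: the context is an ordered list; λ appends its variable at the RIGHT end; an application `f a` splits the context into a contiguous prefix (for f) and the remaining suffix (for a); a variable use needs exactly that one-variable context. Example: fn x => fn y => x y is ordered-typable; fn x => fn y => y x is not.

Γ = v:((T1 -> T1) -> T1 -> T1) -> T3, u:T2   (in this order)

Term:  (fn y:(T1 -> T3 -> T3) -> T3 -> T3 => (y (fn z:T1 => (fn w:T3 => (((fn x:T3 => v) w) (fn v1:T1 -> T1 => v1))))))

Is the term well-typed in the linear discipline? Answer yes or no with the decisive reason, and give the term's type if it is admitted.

no — u, z, x never used (weakening)
variable uses: v: 1, u: 0, y (λ-bound): 1, z (λ-bound): 0, w (λ-bound): 1, x (λ-bound): 0, v1 (λ-bound): 1
order of uses: y, v, w, v1
typing: the term checks, with type ((T1 -> T3 -> T3) -> T3 -> T3) -> T3 -> T3
summary: ordered ✗, linear ✗, affine ✓, relevant ✗, unrestricted ✓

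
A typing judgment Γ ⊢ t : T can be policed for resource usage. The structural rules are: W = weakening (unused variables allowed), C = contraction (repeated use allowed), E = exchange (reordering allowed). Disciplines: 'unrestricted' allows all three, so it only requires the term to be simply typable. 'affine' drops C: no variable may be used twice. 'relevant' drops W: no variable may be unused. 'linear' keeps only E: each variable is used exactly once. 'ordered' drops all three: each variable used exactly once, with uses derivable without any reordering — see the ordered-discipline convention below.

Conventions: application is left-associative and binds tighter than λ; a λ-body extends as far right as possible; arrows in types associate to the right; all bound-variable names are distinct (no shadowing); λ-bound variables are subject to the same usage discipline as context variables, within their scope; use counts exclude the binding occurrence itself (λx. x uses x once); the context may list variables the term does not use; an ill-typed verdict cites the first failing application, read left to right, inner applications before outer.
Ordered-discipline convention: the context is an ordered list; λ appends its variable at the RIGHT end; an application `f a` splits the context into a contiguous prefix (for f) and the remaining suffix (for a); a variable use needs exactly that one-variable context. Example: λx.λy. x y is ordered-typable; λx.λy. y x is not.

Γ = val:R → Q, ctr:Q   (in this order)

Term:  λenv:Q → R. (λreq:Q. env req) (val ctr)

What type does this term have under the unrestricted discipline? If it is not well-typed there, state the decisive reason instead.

not well-typed under unrestricted — a type mismatch blocks all five
counts: val=1, ctr=1, env (λ-bound)=1, req (λ-bound)=1
left-to-right use order: env, req, val, ctr
typing: ill-typed: argument of type Q where R is required
summary: ordered ✗, linear ✗, affine ✗, relevant ✗, unrestricted ✗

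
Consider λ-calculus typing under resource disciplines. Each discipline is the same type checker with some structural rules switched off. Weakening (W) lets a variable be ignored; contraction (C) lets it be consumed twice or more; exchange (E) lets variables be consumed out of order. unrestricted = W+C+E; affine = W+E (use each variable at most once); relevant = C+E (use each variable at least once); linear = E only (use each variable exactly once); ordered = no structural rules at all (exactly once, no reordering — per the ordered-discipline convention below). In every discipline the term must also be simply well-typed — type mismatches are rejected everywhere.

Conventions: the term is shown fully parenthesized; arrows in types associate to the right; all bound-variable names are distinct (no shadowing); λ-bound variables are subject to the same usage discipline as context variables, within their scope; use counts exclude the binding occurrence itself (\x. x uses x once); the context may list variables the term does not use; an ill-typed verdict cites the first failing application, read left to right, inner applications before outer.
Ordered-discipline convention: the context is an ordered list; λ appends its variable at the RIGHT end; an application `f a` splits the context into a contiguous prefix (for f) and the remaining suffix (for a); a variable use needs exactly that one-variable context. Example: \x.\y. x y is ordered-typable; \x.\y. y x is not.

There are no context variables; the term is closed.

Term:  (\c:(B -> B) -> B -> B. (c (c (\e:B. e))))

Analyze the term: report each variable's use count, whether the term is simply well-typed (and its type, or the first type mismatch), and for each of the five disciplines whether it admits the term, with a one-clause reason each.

usage: c [bound] ×2; e [bound] ×1
left-to-right use order: c, c, e
typing: ✓ — ((B -> B) -> B -> B) -> B -> B
ordered: ✗, c ×2 used more than once (contraction)
linear: ✗, c ×2 used more than once (contraction)
affine: ✗, c ×2 used more than once (contraction)
relevant: ✓, every one of c, e appears
unrestricted: ✓, well-typed at ((B -> B) -> B -> B) -> B -> B; no restrictions here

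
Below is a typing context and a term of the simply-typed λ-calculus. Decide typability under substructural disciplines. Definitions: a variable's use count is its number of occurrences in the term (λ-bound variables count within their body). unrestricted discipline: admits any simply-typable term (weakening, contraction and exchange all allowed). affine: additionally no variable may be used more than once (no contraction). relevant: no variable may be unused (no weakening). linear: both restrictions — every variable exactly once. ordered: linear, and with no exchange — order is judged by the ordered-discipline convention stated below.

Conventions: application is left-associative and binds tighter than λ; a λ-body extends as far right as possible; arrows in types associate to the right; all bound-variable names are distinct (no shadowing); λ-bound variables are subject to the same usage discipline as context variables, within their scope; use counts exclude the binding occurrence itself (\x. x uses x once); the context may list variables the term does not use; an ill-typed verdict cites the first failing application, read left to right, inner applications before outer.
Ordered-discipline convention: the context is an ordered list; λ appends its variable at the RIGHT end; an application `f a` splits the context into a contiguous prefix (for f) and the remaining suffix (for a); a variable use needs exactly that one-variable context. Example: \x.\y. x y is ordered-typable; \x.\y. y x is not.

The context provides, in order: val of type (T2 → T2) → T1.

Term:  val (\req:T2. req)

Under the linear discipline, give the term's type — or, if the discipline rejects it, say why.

term : T1
use counts: val=1, req (λ-bound)=1
order of uses: val, req
typing: the term checks, with type T1
all disciplines: ordered ✓ | linear ✓ | affine ✓ | relevant ✓ | unrestricted ✓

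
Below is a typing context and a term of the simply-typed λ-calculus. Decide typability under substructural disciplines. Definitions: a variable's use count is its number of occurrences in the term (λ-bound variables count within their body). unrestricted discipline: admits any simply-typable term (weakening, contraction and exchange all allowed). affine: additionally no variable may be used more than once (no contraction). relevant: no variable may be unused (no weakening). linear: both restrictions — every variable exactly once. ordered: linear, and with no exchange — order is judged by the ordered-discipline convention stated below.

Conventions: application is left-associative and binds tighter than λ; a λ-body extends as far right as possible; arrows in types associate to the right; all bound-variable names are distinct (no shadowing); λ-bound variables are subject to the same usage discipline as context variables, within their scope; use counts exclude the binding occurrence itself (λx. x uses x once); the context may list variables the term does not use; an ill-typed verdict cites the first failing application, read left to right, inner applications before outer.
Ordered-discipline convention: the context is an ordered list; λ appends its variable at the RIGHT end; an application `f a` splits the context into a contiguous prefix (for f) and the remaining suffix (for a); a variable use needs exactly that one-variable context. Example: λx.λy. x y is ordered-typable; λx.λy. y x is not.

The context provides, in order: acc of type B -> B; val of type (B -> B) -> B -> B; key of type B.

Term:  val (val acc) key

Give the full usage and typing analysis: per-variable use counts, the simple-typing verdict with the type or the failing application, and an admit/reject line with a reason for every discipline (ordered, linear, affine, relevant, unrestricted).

counts: acc: 1×, val: 2×, key: 1×
uses in reading order: val, val, acc, key
typing: well-typed at B
ordered: ✗, repeated use of val ×2
linear: ✗, repeated use of val ×2
affine: ✗, repeated use of val ×2
relevant: ✓, none of acc, val, key goes unused
unrestricted: ✓, typability at B is all that's needed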